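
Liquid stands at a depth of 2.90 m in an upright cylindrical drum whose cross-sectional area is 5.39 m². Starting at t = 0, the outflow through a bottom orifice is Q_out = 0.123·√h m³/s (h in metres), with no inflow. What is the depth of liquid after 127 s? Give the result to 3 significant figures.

Volume balance on the tank: A dh/dt = −0.123 √h.
Separate and integrate: 2(√h − √h₀) = −(0.123/A) t.
√h = √2.90 − 0.123·127/(2·5.39) = 1.7029 − 1.4491 = 0.25387.
h = 0.25387² = 0.064448 m.

0.0644 m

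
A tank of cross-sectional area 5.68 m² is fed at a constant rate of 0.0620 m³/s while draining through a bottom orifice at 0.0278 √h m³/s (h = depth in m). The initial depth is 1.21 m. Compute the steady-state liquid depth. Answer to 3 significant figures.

Level balance: A dh/dt = 0.0620 − 0.0278 √h. Setting dh/dt = 0:
Q_in = 0.0278 √h_ss ⇒ √h_ss = 0.0620/0.0278 = 2.2302.
h_ss = 2.2302² = 4.9739 m. (Since h₀ = 1.21 m < h_ss, the level will rise toward this value.)

4.97 m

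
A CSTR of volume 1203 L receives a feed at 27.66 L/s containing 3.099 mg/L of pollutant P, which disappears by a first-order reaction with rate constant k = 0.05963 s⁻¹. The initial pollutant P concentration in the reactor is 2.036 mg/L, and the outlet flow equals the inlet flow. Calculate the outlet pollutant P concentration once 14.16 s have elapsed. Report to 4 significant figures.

1.227 mg/L

Species balance: V dC/dt = Q C_in − Q C − k V C.
This is linear with rate a = Q/V + k = 0.0826225 s⁻¹.
C_ss = Q C_in/(Q + kV) = 0.862402 mg/L; C(t) = C_ss + (C₀ − C_ss) e^(−a t).
C(14.16) = 0.862402 + (1.17360)·e^(−0.0826225·14.16) = 0.862402 + (1.17360)·0.310387 = 1.22667 mg/L.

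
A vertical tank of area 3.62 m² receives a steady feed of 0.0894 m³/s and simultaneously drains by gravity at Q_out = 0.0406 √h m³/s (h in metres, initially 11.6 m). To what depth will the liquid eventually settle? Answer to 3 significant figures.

4.85 m

Mass balance (ρ constant): A dh/dt = Q_in − 0.0406 √h. At steady state dh/dt = 0:
Q_in = 0.0406 √h_ss ⇒ √h_ss = 0.0894/0.0406 = 2.2020.
h_ss = 2.2020² = 4.8487 m. (Since h₀ = 11.6 m > h_ss, the level will fall toward this value.)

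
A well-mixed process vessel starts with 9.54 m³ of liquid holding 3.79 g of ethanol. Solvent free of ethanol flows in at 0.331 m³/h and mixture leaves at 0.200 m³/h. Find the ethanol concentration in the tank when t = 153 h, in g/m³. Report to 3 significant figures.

Let m(t) be the amount of ethanol. Volume: V(t) = V₀ + (Q_in − Q_out) t = 9.54 + 0.13100 t; V(153) = 29.583 m³.
Solute balance: dm/dt = 0 − Q_out C = −Q_out m/V(t).
dm/m = −Q_out dt/(V₀ + 0.13100 t); integrating gives ln(m/m₀) = −(Q_out/(Q_in−Q_out)) ln(V/V₀).
m = m₀ (V₀/V)^(Q_out/(Q_in−Q_out)) = 3.79 × (9.54/29.583)^(1.5267) = 0.67339 g.
C = m/V = 0.67339/29.583 = 0.022763 g/m³.

0.0228 g/m³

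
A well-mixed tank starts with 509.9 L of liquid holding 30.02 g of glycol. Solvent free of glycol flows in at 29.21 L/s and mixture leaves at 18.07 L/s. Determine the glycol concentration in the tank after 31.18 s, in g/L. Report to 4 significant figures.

0.01508 g/L

Let m(t) be the amount of glycol. Volume: V(t) = V₀ + (Q_in − Q_out) t = 509.9 + 11.1400 t; V(31.18) = 857.245 L.
Solute balance: dm/dt = 0 − Q_out C = −Q_out m/V(t).
dm/m = −Q_out dt/(V₀ + 11.1400 t); integrating gives ln(m/m₀) = −(Q_out/(Q_in−Q_out)) ln(V/V₀).
m = m₀ (V₀/V)^(Q_out/(Q_in−Q_out)) = 30.02 × (509.9/857.245)^(1.62208) = 12.9252 g.
C = m/V = 12.9252/857.245 = 0.0150776 g/L.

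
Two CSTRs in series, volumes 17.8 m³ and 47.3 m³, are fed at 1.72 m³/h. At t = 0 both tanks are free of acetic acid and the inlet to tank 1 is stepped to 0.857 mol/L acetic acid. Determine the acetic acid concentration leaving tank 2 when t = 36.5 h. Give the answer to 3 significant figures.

0.508 mol/L

Each tank obeys Vᵢ dCᵢ/dt = Q(Cᵢ₋₁ − Cᵢ), so τᵢ = Vᵢ/Q.
τ₁ = 17.8/1.72 = 10.349 h; τ₂ = 47.3/1.72 = 27.500 h.
Tank 1: C₁ = C_in(1 − e^(−t/τ₁)). Tank 2 (τ₁ ≠ τ₂): C₂ = C_in[1 − (τ₁ e^(−t/τ₁) − τ₂ e^(−t/τ₂))/(τ₁ − τ₂)].
At t = 36.5: e^(−t/τ₁) = 0.029394, e^(−t/τ₂) = 0.26520.
C₂ = 0.857·[1 − (10.349·0.029394 − 27.500·0.26520)/(-17.151)] = 0.857·0.59252 = 0.50779 mol/L.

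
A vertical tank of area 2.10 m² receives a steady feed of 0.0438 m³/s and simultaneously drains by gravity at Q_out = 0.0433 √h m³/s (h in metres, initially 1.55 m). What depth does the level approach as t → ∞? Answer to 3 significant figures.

Level balance: A dh/dt = 0.0438 − 0.0433 √h. Setting dh/dt = 0:
Q_in = 0.0433 √h_ss ⇒ √h_ss = 0.0438/0.0433 = 1.0115.
h_ss = 1.0115² = 1.0232 m. (Since h₀ = 1.55 m > h_ss, the level will fall toward this value.)

1.02 m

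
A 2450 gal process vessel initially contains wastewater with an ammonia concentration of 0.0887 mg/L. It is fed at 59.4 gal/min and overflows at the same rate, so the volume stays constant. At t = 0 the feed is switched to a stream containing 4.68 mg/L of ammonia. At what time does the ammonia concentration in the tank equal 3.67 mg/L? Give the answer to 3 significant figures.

62.5 min

Transient balance on the dissolved component: V dC/dt = Q(C_in − C), so τ = V/Q = 41.246 min.
C(t) = C_in + (C₀ − C_in) e^(−t/τ). Set C = 3.67 and solve for t:
e^(−t/τ) = (C − C_in)/(C₀ − C_in) = (3.67 − 4.68)/(0.0887 − 4.68) = 0.21998
t = −τ ln(…) = 41.246 × 1.5142 = 62.455 min.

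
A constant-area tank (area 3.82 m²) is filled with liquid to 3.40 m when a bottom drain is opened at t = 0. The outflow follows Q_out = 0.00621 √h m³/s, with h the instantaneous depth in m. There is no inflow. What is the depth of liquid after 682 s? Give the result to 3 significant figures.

Volume balance on the tank: A dh/dt = −0.00621 √h.
∫ h^(−1/2) dh = −(0.00621/A) ∫ dt, giving 2√h = 2√h₀ − (0.00621/A) t.
√h = √3.40 − 0.00621·682/(2·3.82) = 1.8439 − 0.55435 = 1.2896.
h = 1.2896² = 1.6630 m.

1.66 m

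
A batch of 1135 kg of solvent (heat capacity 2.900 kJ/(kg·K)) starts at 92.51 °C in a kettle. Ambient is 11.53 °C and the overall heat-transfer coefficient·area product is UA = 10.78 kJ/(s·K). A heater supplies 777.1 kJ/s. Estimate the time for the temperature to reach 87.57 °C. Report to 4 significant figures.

247.6 s

Lumped-capacitance energy balance: M c_p dT/dt = UA(T_amb − T) + Q̇.
τ = M c_p/UA = 305.334 s; T_ss = T_amb + Q̇/UA = 11.53 + 777.1/10.78 = 83.6172 °C.
T(t) = T_ss + (T₀ − T_ss)e^(−t/τ); set T = 87.57:
t = −τ ln[(T − T_ss)/(T₀ − T_ss)] = −305.334 · ln(0.444495) = 247.570 s.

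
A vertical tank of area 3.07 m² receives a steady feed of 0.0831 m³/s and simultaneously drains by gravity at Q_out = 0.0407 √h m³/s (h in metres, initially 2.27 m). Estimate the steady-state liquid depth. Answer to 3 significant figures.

Accumulation of liquid (constant cross-section A): A dh/dt = Q_in − 0.0407 √h. At steady state dh/dt = 0:
Q_in = 0.0407 √h_ss ⇒ √h_ss = 0.0831/0.0407 = 2.0418.
h_ss = 2.0418² = 4.1688 m. (Since h₀ = 2.27 m < h_ss, the level will rise toward this value.)

4.17 m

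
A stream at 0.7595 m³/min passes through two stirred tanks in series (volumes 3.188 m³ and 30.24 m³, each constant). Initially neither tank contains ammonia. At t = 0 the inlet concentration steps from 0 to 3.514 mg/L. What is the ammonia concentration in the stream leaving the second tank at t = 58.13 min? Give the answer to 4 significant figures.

2.602 mg/L

Each tank obeys Vᵢ dCᵢ/dt = Q(Cᵢ₋₁ − Cᵢ), so τᵢ = Vᵢ/Q.
τ₁ = 3.188/0.7595 = 4.19750 min; τ₂ = 30.24/0.7595 = 39.8157 min.
Tank 1: C₁ = C_in(1 − e^(−t/τ₁)). Tank 2 (τ₁ ≠ τ₂): C₂ = C_in[1 − (τ₁ e^(−t/τ₁) − τ₂ e^(−t/τ₂))/(τ₁ − τ₂)].
At t = 58.13: e^(−t/τ₁) = 9.67331e-07, e^(−t/τ₂) = 0.232241.
C₂ = 3.514·[1 − (4.19750·9.67331e-07 − 39.8157·0.232241)/(-35.6182)] = 3.514·0.740390 = 2.60173 mg/L.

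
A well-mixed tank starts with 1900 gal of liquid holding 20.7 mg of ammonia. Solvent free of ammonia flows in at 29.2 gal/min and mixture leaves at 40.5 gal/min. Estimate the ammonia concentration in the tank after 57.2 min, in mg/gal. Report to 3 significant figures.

Total volume: dV/dt = Q_in − Q_out = -11.300 gal/min, so V(t) = 1900 − 11.300 t and V(57.2) = 1253.6 gal.
Species balance (pure solvent in): dm/dt = −Q_out · m/V(t).
Separate: dm/m = −Q_out dt/V(t) ⇒ ln(m/m₀) = −(Q_out/(Q_in−Q_out)) ln(V/V₀).
m = m₀ (V₀/V)^(Q_out/(Q_in−Q_out)) = 20.7 × (1900/1253.6)^(-3.5841) = 4.6640 mg.
C = m/V = 4.6640/1253.6 = 0.0037203 mg/gal.

0.00372 mg/gal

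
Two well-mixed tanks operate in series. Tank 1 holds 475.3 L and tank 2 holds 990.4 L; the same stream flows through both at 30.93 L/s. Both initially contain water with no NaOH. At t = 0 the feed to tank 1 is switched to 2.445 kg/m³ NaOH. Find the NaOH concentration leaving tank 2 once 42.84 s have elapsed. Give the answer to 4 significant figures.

Species balance on tank i: dCᵢ/dt = (Cᵢ₋₁ − Cᵢ)/τᵢ with τᵢ = Vᵢ/Q.
τ₁ = 475.3/30.93 = 15.3670 s; τ₂ = 990.4/30.93 = 32.0207 s.
Solving the cascade with C₁(0)=C₂(0)=0 gives C₂(t) = C_in[1 − (τ₁ e^(−t/τ₁) − τ₂ e^(−t/τ₂))/(τ₁ − τ₂)].
At t = 42.84: e^(−t/τ₁) = 0.0615565, e^(−t/τ₂) = 0.262400.
C₂ = 2.445·[1 − (15.3670·0.0615565 − 32.0207·0.262400)/(-16.6537)] = 2.445·0.552275 = 1.35031 kg/m³.

1.350 kg/m³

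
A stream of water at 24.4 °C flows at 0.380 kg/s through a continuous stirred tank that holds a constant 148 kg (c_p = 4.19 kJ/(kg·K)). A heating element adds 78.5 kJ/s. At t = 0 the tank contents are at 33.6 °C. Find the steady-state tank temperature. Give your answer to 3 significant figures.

M c_p dT/dt = ṁ c_p (T_in − T) + Q̇.
At steady state dT/dt = 0 ⇒ T_ss = T_in + Q̇/(ṁ c_p) = 24.4 + 78.5/(0.380·4.19) = 73.703 °C.

73.7 °C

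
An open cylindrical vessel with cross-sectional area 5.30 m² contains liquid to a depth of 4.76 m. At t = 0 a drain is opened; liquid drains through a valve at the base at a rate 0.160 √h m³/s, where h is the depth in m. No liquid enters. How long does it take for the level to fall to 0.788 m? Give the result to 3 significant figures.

With no inflow, A dh/dt = −0.160 √h.
∫ h^(−1/2) dh = −(0.160/A) ∫ dt, giving 2√h = 2√h₀ − (0.160/A) t.
t = 2A(√h₀ − √h)/0.160 = 2·5.30·(√4.76 − √0.788)/0.160
  = 10.600 × (2.1817 − 0.88769) / 0.160 = 85.731 s.

85.7 s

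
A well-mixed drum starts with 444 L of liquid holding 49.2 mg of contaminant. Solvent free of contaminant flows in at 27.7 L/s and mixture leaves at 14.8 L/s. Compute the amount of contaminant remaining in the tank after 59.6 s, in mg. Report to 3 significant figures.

Let m(t) be the amount of contaminant. Volume: V(t) = V₀ + (Q_in − Q_out) t = 444 + 12.900 t; V(59.6) = 1212.8 L.
No contaminant enters, so dm/dt = −Q_out · (m/V).
Separate: dm/m = −Q_out dt/V(t) ⇒ ln(m/m₀) = −(Q_out/(Q_in−Q_out)) ln(V/V₀).
m = m₀ (V₀/V)^(Q_out/(Q_in−Q_out)) = 49.2 × (444/1212.8)^(1.1473) = 15.533 mg.

15.5 mg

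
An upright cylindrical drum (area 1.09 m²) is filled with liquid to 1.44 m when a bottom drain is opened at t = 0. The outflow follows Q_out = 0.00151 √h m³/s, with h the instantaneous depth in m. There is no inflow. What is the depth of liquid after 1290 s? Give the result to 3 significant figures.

0.0939 m

Volume balance on the tank: A dh/dt = −0.00151 √h.
∫ h^(−1/2) dh = −(0.00151/A) ∫ dt, giving 2√h = 2√h₀ − (0.00151/A) t.
√h = √1.44 − 0.00151·1290/(2·1.09) = 1.2000 − 0.89353 = 0.30647.
h = 0.30647² = 0.093923 m.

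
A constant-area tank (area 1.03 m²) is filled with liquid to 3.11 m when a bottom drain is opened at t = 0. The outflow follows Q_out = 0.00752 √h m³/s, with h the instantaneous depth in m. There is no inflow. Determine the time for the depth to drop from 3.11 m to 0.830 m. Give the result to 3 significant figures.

Volume balance on the tank: A dh/dt = −0.00752 √h.
This is separable: 2 d(√h)/dt = −0.00752/A, so √h = √h₀ − (0.00752/(2A)) t.
t = 2A(√h₀ − √h)/0.00752 = 2·1.03·(√3.11 − √0.830)/0.00752
  = 2.0600 × (1.7635 − 0.91104) / 0.00752 = 233.52 s.

234 s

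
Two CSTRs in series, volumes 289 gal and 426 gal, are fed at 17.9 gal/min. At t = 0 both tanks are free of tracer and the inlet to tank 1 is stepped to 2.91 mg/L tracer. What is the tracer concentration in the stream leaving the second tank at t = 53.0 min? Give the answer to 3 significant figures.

Each tank obeys Vᵢ dCᵢ/dt = Q(Cᵢ₋₁ − Cᵢ), so τᵢ = Vᵢ/Q.
τ₁ = 289/17.9 = 16.145 min; τ₂ = 426/17.9 = 23.799 min.
Tank 1: C₁ = C_in(1 − e^(−t/τ₁)). Tank 2 (τ₁ ≠ τ₂): C₂ = C_in[1 − (τ₁ e^(−t/τ₁) − τ₂ e^(−t/τ₂))/(τ₁ − τ₂)].
At t = 53.0: e^(−t/τ₁) = 0.037527, e^(−t/τ₂) = 0.10785.
C₂ = 2.91·[1 − (16.145·0.037527 − 23.799·0.10785)/(-7.6536)] = 2.91·0.74380 = 2.1645 mg/L.

2.16 mg/L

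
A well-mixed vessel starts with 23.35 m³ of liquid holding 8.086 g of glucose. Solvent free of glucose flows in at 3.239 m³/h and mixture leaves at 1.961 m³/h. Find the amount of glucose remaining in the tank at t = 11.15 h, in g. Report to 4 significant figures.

Total volume: dV/dt = Q_in − Q_out = 1.27800 m³/h, so V(t) = 23.35 + 1.27800 t and V(11.15) = 37.5997 m³.
Species balance (pure solvent in): dm/dt = −Q_out · m/V(t).
Separate: dm/m = −Q_out dt/V(t) ⇒ ln(m/m₀) = −(Q_out/(Q_in−Q_out)) ln(V/V₀).
m = m₀ (V₀/V)^(Q_out/(Q_in−Q_out)) = 8.086 × (23.35/37.5997)^(1.53443) = 3.89282 g.

3.893 g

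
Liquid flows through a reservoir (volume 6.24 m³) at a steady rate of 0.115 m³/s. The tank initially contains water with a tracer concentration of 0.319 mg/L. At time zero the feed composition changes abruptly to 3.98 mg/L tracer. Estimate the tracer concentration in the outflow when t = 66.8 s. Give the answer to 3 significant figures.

2.91 mg/L

Accumulation = in − out for the solute gives V dC/dt = Q(C_in − C).
Rewrite as dC/dt + C/τ = C_in/τ, τ = V/Q = 54.261 s.
Solution: C(t) = C_in + (C₀ − C_in) e^(−t/τ).
C(66.8) = 3.98 + (0.319 − 3.98)·e^(−66.8/54.261) = 3.98 + (-3.6610)·0.29197 = 2.9111 mg/L.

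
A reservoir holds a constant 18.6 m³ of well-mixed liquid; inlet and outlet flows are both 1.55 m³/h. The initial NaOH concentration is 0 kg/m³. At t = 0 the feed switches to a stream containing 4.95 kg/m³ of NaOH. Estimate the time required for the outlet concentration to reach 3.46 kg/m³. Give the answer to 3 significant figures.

14.4 h

Species balance: V dC/dt = Q(C_in − C) ⇒ τ = V/Q = 12.000 h.
C(t) = C_in + (C₀ − C_in) e^(−t/τ). Set C = 3.46 and solve for t:
e^(−t/τ) = (C − C_in)/(C₀ − C_in) = (3.46 − 4.95)/(0 − 4.95) = 0.30101
t = −τ ln(…) = 12.000 × 1.2006 = 14.407 h.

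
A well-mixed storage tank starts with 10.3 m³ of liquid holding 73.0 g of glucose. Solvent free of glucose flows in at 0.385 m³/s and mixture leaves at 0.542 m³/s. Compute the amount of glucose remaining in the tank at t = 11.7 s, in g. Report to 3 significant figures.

Let m(t) be the amount of glucose. Volume: V(t) = V₀ + (Q_in − Q_out) t = 10.3 − 0.15700 t; V(11.7) = 8.4631 m³.
Solute balance: dm/dt = 0 − Q_out C = −Q_out m/V(t).
Separate: dm/m = −Q_out dt/V(t) ⇒ ln(m/m₀) = −(Q_out/(Q_in−Q_out)) ln(V/V₀).
m = m₀ (V₀/V)^(Q_out/(Q_in−Q_out)) = 73.0 × (10.3/8.4631)^(-3.4522) = 37.053 g.

37.1 g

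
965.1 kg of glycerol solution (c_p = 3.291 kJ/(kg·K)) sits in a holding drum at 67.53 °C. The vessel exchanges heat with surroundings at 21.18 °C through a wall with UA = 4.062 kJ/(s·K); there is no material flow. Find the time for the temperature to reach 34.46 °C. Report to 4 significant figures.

Lumped-capacitance energy balance: M c_p dT/dt = UA(T_amb − T).
τ = M c_p/UA = 781.916 s; T_ss = T_amb = 21.1800 °C.
T(t) = T_ss + (T₀ − T_ss)e^(−t/τ); set T = 34.46:
t = −τ ln[(T − T_ss)/(T₀ − T_ss)] = −781.916 · ln(0.286516) = 977.366 s.

977.4 s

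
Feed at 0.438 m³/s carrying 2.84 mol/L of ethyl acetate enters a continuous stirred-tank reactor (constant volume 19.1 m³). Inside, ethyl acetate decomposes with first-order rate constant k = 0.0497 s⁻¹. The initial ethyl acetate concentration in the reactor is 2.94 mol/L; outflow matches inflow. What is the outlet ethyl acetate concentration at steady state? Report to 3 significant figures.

0.897 mol/L

V dC/dt = Q(C_in − C) − k V C.
At steady state: 0 = Q C_in − (Q + kV) C_ss, so C_ss = Q C_in/(Q + kV).
C_ss = 0.438·2.84/(0.438 + 0.0497·19.1) = 1.2439/1.3873 = 0.89667 mol/L.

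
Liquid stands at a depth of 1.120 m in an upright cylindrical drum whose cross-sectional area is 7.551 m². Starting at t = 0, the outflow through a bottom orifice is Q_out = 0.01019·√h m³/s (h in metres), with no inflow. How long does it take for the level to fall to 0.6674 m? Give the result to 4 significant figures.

With no inflow, A dh/dt = −0.01019 √h.
Separate and integrate: 2(√h − √h₀) = −(0.01019/A) t.
t = 2A(√h₀ − √h)/0.01019 = 2·7.551·(√1.120 − √0.6674)/0.01019
  = 15.1020 × (1.05830 − 0.816946) / 0.01019 = 357.698 s.

357.7 s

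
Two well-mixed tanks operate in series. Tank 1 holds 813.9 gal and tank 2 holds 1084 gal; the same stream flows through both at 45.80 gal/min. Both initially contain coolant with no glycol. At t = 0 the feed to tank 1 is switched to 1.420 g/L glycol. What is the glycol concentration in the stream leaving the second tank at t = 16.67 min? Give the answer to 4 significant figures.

0.2769 g/L

Each tank obeys Vᵢ dCᵢ/dt = Q(Cᵢ₋₁ − Cᵢ), so τᵢ = Vᵢ/Q.
τ₁ = 813.9/45.80 = 17.7707 min; τ₂ = 1084/45.80 = 23.6681 min.
Solving the cascade with C₁(0)=C₂(0)=0 gives C₂(t) = C_in[1 − (τ₁ e^(−t/τ₁) − τ₂ e^(−t/τ₂))/(τ₁ − τ₂)].
At t = 16.67: e^(−t/τ₁) = 0.391387, e^(−t/τ₂) = 0.494443.
C₂ = 1.420·[1 − (17.7707·0.391387 − 23.6681·0.494443)/(-5.89738)] = 1.420·0.195014 = 0.276920 g/L.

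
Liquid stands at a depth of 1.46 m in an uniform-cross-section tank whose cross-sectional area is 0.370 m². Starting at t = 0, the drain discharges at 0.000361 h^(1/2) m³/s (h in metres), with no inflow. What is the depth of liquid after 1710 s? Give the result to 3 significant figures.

0.140 m

With no inflow, A dh/dt = −0.000361 √h.
∫ h^(−1/2) dh = −(0.000361/A) ∫ dt, giving 2√h = 2√h₀ − (0.000361/A) t.
√h = √1.46 − 0.000361·1710/(2·0.370) = 1.2083 − 0.83420 = 0.37410.
h = 0.37410² = 0.13995 m.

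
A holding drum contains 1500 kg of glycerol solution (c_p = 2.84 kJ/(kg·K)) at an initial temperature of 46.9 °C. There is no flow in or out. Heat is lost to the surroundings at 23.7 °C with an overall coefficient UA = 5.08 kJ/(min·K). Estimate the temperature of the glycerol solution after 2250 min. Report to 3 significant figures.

Unsteady energy balance on the tank contents: M c_p dT/dt = −UA(T − T_amb).
dT/dt = (T_ss − T)/τ with T_ss = T_amb = 23.700 °C, τ = M c_p/UA = 1500·2.84/5.08 = 838.58 min.
T approaches T_ss exponentially: T(t) = T_ss + (T₀ − T_ss) e^(−t/τ).
T(2250) = 23.700 + (23.200)·0.068351 = 25.286 °C.

25.3 °C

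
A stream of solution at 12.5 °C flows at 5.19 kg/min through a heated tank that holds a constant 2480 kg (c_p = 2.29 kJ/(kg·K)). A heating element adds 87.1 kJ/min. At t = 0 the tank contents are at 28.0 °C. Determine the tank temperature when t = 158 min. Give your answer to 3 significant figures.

Energy balance: M c_p dT/dt = ṁ c_p (T_in − T) + 87.1.
τ = M/ṁ = 477.84 min; T_ss = T_in + Q̇/(ṁ c_p) = 12.5 + 87.1/(5.19·2.29) = 19.829 °C.
Integrating: T(t) = T_ss + (T₀ − T_ss) e^(−t/τ).
T(158) = 19.829 + (8.1715)·e^(−158/477.84) = 19.829 + (8.1715)·0.71845 = 25.699 °C.

25.7 °C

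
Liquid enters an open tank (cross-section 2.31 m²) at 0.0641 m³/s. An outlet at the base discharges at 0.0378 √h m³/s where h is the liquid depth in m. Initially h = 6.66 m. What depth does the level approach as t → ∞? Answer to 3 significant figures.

2.88 m

Level balance: A dh/dt = 0.0641 − 0.0378 √h. Setting dh/dt = 0:
Q_in = 0.0378 √h_ss ⇒ √h_ss = 0.0641/0.0378 = 1.6958.
h_ss = 1.6958² = 2.8756 m. (Since h₀ = 6.66 m > h_ss, the level will fall toward this value.)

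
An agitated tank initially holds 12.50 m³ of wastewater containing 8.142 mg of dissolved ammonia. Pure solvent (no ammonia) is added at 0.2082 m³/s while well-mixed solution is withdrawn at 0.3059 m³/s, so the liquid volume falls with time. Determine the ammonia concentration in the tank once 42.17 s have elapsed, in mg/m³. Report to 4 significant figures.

Let m(t) be the amount of ammonia. Volume: V(t) = V₀ + (Q_in − Q_out) t = 12.50 − 0.0977000 t; V(42.17) = 8.37999 m³.
No ammonia enters, so dm/dt = −Q_out · (m/V).
dm/m = −Q_out dt/(V₀ − 0.0977000 t); integrating gives ln(m/m₀) = −(Q_out/(Q_in−Q_out)) ln(V/V₀).
m = m₀ (V₀/V)^(Q_out/(Q_in−Q_out)) = 8.142 × (12.50/8.37999)^(-3.13101) = 2.32798 mg.
C = m/V = 2.32798/8.37999 = 0.277802 mg/m³.

0.2778 mg/m³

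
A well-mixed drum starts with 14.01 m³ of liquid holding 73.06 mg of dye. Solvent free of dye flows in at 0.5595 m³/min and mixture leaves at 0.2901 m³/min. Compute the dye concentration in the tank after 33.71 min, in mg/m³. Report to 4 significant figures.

Let m(t) be the amount of dye. Volume: V(t) = V₀ + (Q_in − Q_out) t = 14.01 + 0.269400 t; V(33.71) = 23.0915 m³.
Solute balance: dm/dt = 0 − Q_out C = −Q_out m/V(t).
dm/m = −Q_out dt/(V₀ + 0.269400 t); integrating gives ln(m/m₀) = −(Q_out/(Q_in−Q_out)) ln(V/V₀).
m = m₀ (V₀/V)^(Q_out/(Q_in−Q_out)) = 73.06 × (14.01/23.0915)^(1.07684) = 42.6571 mg.
C = m/V = 42.6571/23.0915 = 1.84731 mg/m³.

1.847 mg/m³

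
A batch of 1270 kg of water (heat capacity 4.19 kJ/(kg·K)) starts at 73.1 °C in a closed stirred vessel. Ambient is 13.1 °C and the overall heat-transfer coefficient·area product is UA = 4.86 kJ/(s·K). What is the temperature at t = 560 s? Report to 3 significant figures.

Energy balance: M c_p dT/dt = −UA(T − T_amb).
dT/dt = (T_ss − T)/τ with T_ss = T_amb = 13.100 °C, τ = M c_p/UA = 1270·4.19/4.86 = 1094.9 s.
Integrating: T(t) = T_ss + (T₀ − T_ss) e^(−t/τ).
T(560) = 13.100 + (60.000)·0.59962 = 49.077 °C.

49.1 °C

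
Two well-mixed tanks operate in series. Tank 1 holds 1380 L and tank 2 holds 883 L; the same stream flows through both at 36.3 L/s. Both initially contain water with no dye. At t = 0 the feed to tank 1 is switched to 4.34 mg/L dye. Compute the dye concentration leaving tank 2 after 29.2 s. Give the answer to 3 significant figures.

Species balance on tank i: dCᵢ/dt = (Cᵢ₋₁ − Cᵢ)/τᵢ with τᵢ = Vᵢ/Q.
τ₁ = 1380/36.3 = 38.017 s; τ₂ = 883/36.3 = 24.325 s.
Tank 1: C₁ = C_in(1 − e^(−t/τ₁)). Tank 2 (τ₁ ≠ τ₂): C₂ = C_in[1 − (τ₁ e^(−t/τ₁) − τ₂ e^(−t/τ₂))/(τ₁ − τ₂)].
At t = 29.2: e^(−t/τ₁) = 0.46390, e^(−t/τ₂) = 0.30107.
C₂ = 4.34·[1 − (38.017·0.46390 − 24.325·0.30107)/(13.691)] = 4.34·0.24681 = 1.0712 mg/L.

1.07 mg/L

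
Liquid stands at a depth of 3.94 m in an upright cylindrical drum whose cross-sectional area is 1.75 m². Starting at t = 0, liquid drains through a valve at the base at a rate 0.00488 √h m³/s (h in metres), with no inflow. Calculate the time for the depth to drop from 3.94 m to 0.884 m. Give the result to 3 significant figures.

749 s

With no inflow, A dh/dt = −0.00488 √h.
∫ h^(−1/2) dh = −(0.00488/A) ∫ dt, giving 2√h = 2√h₀ − (0.00488/A) t.
t = 2A(√h₀ − √h)/0.00488 = 2·1.75·(√3.94 − √0.884)/0.00488
  = 3.5000 × (1.9849 − 0.94021) / 0.00488 = 749.29 s.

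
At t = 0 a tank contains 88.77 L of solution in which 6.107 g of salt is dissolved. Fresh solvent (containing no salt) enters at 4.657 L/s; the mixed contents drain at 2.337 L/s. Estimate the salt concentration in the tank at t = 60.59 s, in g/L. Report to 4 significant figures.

Total volume: dV/dt = Q_in − Q_out = 2.32000 L/s, so V(t) = 88.77 + 2.32000 t and V(60.59) = 229.339 L.
No salt enters, so dm/dt = −Q_out · (m/V).
Separate: dm/m = −Q_out dt/V(t) ⇒ ln(m/m₀) = −(Q_out/(Q_in−Q_out)) ln(V/V₀).
m = m₀ (V₀/V)^(Q_out/(Q_in−Q_out)) = 6.107 × (88.77/229.339)^(1.00733) = 2.34745 g.
C = m/V = 2.34745/229.339 = 0.0102357 g/L.

0.01024 g/L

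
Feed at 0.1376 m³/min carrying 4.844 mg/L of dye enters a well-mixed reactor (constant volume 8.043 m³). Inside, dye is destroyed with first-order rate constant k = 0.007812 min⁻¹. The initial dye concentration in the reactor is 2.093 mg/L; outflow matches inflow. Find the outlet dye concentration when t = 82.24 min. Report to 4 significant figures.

3.167 mg/L

V dC/dt = Q(C_in − C) − k V C.
dC/dt = (Q/V) C_in − (Q/V + k) C; effective rate a = Q/V + k = 0.0171080 + 0.007812 = 0.0249200 min⁻¹.
C_ss = Q C_in/(Q + kV) = 3.32549 mg/L; C(t) = C_ss + (C₀ − C_ss) e^(−a t).
C(82.24) = 3.32549 + (-1.23249)·e^(−0.0249200·82.24) = 3.32549 + (-1.23249)·0.128809 = 3.16673 mg/L.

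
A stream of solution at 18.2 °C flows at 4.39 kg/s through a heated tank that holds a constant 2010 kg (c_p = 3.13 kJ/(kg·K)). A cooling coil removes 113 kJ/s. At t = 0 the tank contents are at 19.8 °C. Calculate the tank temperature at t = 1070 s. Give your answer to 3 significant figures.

First-law balance (no shaft work): M c_p dT/dt = ṁ c_p (T_in − T) − 113.
Rearrange: dT/dt = (T_ss − T)/τ with τ = M/ṁ = 457.86 s and T_ss = T_in − Q̇/(ṁ c_p) = 9.9763 °C.
T approaches T_ss exponentially: T(t) = T_ss + (T₀ − T_ss) e^(−t/τ).
T(1070) = 9.9763 + (9.8237)·e^(−1070/457.86) = 9.9763 + (9.8237)·0.096620 = 10.925 °C.

10.9 °C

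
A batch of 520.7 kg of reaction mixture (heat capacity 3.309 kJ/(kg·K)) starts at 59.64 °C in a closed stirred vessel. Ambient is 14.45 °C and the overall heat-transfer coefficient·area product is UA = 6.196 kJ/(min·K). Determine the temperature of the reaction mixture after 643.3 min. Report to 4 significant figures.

18.92 °C

Lumped-capacitance energy balance: M c_p dT/dt = UA(T_amb − T).
dT/dt = (T_ss − T)/τ with T_ss = T_amb = 14.4500 °C, τ = M c_p/UA = 520.7·3.309/6.196 = 278.082 min.
Integrating: T(t) = T_ss + (T₀ − T_ss) e^(−t/τ).
T(643.3) = 14.4500 + (45.1900)·0.0989297 = 18.9206 °C.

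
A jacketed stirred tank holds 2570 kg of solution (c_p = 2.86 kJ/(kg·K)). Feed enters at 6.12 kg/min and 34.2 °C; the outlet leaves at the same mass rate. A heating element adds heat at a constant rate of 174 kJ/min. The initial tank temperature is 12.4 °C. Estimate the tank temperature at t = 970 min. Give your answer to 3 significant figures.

Energy balance: M c_p dT/dt = ṁ c_p (T_in − T) + 174.
Rearrange: dT/dt = (T_ss − T)/τ with τ = M/ṁ = 419.93 min and T_ss = T_in + Q̇/(ṁ c_p) = 44.141 °C.
T approaches T_ss exponentially: T(t) = T_ss + (T₀ − T_ss) e^(−t/τ).
T(970) = 44.141 + (-31.741)·e^(−970/419.93) = 44.141 + (-31.741)·0.099273 = 40.990 °C.

41.0 °C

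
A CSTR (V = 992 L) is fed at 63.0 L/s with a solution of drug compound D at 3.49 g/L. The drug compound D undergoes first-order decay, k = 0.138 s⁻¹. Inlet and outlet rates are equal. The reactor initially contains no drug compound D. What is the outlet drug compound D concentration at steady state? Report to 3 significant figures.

V dC/dt = Q(C_in − C) − k V C.
Steady state (dC/dt = 0): C_ss = Q C_in/(Q + kV) = C_in/(1 + kV/Q).
C_ss = 63.0·3.49/(63.0 + 0.138·992) = 219.87/199.90 = 1.0999 g/L.

1.10 g/L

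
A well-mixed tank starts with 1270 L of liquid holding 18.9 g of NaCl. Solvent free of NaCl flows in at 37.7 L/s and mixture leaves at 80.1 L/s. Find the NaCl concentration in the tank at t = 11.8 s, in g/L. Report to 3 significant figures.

Total volume: dV/dt = Q_in − Q_out = -42.400 L/s, so V(t) = 1270 − 42.400 t and V(11.8) = 769.68 L.
Species balance (pure solvent in): dm/dt = −Q_out · m/V(t).
dm/m = −Q_out dt/(V₀ − 42.400 t); integrating gives ln(m/m₀) = −(Q_out/(Q_in−Q_out)) ln(V/V₀).
m = m₀ (V₀/V)^(Q_out/(Q_in−Q_out)) = 18.9 × (1270/769.68)^(-1.8892) = 7.3381 g.
C = m/V = 7.3381/769.68 = 0.0095340 g/L.

0.00953 g/L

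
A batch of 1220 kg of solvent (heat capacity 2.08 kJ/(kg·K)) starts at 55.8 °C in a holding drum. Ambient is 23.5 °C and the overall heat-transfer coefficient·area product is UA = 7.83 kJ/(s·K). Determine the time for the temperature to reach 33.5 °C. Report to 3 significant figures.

M c_p dT/dt = −UA(T − T_amb).
τ = M c_p/UA = 324.09 s; T_ss = T_amb = 23.500 °C.
T(t) = T_ss + (T₀ − T_ss)e^(−t/τ); set T = 33.5:
t = −τ ln[(T − T_ss)/(T₀ − T_ss)] = −324.09 · ln(0.30960) = 379.99 s.

380 s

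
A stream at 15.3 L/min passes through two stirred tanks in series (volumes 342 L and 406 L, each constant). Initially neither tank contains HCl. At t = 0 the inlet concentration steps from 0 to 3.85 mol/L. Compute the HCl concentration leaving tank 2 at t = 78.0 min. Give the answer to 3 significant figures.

Species balance on tank i: dCᵢ/dt = (Cᵢ₋₁ − Cᵢ)/τᵢ with τᵢ = Vᵢ/Q.
τ₁ = 342/15.3 = 22.353 min; τ₂ = 406/15.3 = 26.536 min.
Solving the cascade with C₁(0)=C₂(0)=0 gives C₂(t) = C_in[1 − (τ₁ e^(−t/τ₁) − τ₂ e^(−t/τ₂))/(τ₁ − τ₂)].
At t = 78.0: e^(−t/τ₁) = 0.030517, e^(−t/τ₂) = 0.052897.
C₂ = 3.85·[1 − (22.353·0.030517 − 26.536·0.052897)/(-4.1830)] = 3.85·0.82751 = 3.1859 mol/L.

3.19 mol/L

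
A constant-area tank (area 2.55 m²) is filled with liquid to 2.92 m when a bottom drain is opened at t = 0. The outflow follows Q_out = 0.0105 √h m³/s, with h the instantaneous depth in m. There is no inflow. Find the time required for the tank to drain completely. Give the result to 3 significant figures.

Volume balance on the tank: A dh/dt = −0.0105 √h.
Separate and integrate: 2(√h − √h₀) = −(0.0105/A) t.
Set h = 0: 2√h₀ = (0.0105/A) t_empty ⇒ t_empty = 2A√h₀/0.0105.
t_empty = 2·2.55·√2.92/0.0105 = 5.1000·1.7088/0.0105 = 829.99 s.

830 s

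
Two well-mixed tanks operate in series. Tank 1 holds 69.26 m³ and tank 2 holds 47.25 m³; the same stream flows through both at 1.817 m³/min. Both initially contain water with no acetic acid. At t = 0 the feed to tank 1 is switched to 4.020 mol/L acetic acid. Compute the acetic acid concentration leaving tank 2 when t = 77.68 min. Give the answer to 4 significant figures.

2.807 mol/L

Species balance on tank i: dCᵢ/dt = (Cᵢ₋₁ − Cᵢ)/τᵢ with τᵢ = Vᵢ/Q.
τ₁ = 69.26/1.817 = 38.1178 min; τ₂ = 47.25/1.817 = 26.0044 min.
Tank 1: C₁ = C_in(1 − e^(−t/τ₁)). Tank 2 (τ₁ ≠ τ₂): C₂ = C_in[1 − (τ₁ e^(−t/τ₁) − τ₂ e^(−t/τ₂))/(τ₁ − τ₂)].
At t = 77.68: e^(−t/τ₁) = 0.130303, e^(−t/τ₂) = 0.0504291.
C₂ = 4.020·[1 − (38.1178·0.130303 − 26.0044·0.0504291)/(12.1134)] = 4.020·0.698228 = 2.80688 mol/L.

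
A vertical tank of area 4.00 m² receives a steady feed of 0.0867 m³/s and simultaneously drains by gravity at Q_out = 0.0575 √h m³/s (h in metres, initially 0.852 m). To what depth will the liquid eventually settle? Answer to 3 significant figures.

2.27 m

Volume balance on the tank: A dh/dt = Q_in − 0.0575 √h. At steady state dh/dt = 0:
Q_in = 0.0575 √h_ss ⇒ √h_ss = 0.0867/0.0575 = 1.5078.
h_ss = 1.5078² = 2.2735 m. (Since h₀ = 0.852 m < h_ss, the level will rise toward this value.)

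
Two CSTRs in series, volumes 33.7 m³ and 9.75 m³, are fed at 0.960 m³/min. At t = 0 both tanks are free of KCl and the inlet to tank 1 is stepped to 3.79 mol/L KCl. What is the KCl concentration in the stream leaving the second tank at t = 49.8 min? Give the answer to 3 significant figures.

2.51 mol/L

Time constants: τᵢ = Vᵢ/Q for each well-mixed tank.
τ₁ = 33.7/0.960 = 35.104 min; τ₂ = 9.75/0.960 = 10.156 min.
Tank 1: C₁ = C_in(1 − e^(−t/τ₁)). Tank 2 (τ₁ ≠ τ₂): C₂ = C_in[1 − (τ₁ e^(−t/τ₁) − τ₂ e^(−t/τ₂))/(τ₁ − τ₂)].
At t = 49.8: e^(−t/τ₁) = 0.24204, e^(−t/τ₂) = 0.0074214.
C₂ = 3.79·[1 − (35.104·0.24204 − 10.156·0.0074214)/(24.948)] = 3.79·0.66244 = 2.5107 mol/L.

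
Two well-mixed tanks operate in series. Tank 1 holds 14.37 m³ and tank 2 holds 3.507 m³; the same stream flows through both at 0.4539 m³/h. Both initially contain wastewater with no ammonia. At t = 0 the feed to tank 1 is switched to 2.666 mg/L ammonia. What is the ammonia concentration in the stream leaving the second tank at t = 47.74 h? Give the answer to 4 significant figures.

1.887 mg/L

Each tank obeys Vᵢ dCᵢ/dt = Q(Cᵢ₋₁ − Cᵢ), so τᵢ = Vᵢ/Q.
τ₁ = 14.37/0.4539 = 31.6590 h; τ₂ = 3.507/0.4539 = 7.72637 h.
Tank 1: C₁ = C_in(1 − e^(−t/τ₁)). Tank 2 (τ₁ ≠ τ₂): C₂ = C_in[1 − (τ₁ e^(−t/τ₁) − τ₂ e^(−t/τ₂))/(τ₁ − τ₂)].
At t = 47.74: e^(−t/τ₁) = 0.221364, e^(−t/τ₂) = 0.00207283.
C₂ = 2.666·[1 − (31.6590·0.221364 − 7.72637·0.00207283)/(23.9326)] = 2.666·0.707840 = 1.88710 mg/L.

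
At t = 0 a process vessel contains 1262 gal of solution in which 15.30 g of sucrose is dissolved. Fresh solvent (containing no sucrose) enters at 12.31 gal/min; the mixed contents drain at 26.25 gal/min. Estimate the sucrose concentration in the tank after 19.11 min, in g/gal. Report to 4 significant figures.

0.009833 g/gal

Let m(t) be the amount of sucrose. Volume: V(t) = V₀ + (Q_in − Q_out) t = 1262 − 13.9400 t; V(19.11) = 995.607 gal.
No sucrose enters, so dm/dt = −Q_out · (m/V).
dm/m = −Q_out dt/(V₀ − 13.9400 t); integrating gives ln(m/m₀) = −(Q_out/(Q_in−Q_out)) ln(V/V₀).
m = m₀ (V₀/V)^(Q_out/(Q_in−Q_out)) = 15.30 × (1262/995.607)^(-1.88307) = 9.79014 g.
C = m/V = 9.79014/995.607 = 0.00983334 g/gal.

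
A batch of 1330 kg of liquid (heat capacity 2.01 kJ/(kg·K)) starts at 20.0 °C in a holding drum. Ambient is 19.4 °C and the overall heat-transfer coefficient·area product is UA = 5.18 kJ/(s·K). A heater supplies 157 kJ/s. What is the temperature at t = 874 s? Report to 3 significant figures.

44.2 °C

Energy balance: M c_p dT/dt = −UA(T − T_amb) + Q̇.
dT/dt = (T_ss − T)/τ with T_ss = T_amb + Q̇/UA = 19.4 + 157/5.18 = 49.709 °C, τ = M c_p/UA = 1330·2.01/5.18 = 516.08 s.
This is linear first-order; T(t) = T_ss + (T₀ − T_ss) e^(−t/τ).
T(874) = 49.709 + (-29.709)·0.18387 = 44.246 °C.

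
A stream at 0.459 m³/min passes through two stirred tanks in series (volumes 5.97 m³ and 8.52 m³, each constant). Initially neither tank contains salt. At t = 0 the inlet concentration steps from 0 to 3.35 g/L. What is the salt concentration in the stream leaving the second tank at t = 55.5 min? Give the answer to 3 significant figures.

Species balance on tank i: dCᵢ/dt = (Cᵢ₋₁ − Cᵢ)/τᵢ with τᵢ = Vᵢ/Q.
τ₁ = 5.97/0.459 = 13.007 min; τ₂ = 8.52/0.459 = 18.562 min.
Tank 1: C₁ = C_in(1 − e^(−t/τ₁)). Tank 2 (τ₁ ≠ τ₂): C₂ = C_in[1 − (τ₁ e^(−t/τ₁) − τ₂ e^(−t/τ₂))/(τ₁ − τ₂)].
At t = 55.5: e^(−t/τ₁) = 0.014023, e^(−t/τ₂) = 0.050289.
C₂ = 3.35·[1 − (13.007·0.014023 − 18.562·0.050289)/(-5.5556)] = 3.35·0.86480 = 2.8971 g/L.

2.90 g/L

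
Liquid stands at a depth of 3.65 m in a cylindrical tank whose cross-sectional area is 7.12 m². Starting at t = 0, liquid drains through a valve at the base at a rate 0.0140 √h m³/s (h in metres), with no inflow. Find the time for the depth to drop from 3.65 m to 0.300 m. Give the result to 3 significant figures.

With no inflow, A dh/dt = −0.0140 √h.
∫ h^(−1/2) dh = −(0.0140/A) ∫ dt, giving 2√h = 2√h₀ − (0.0140/A) t.
t = 2A(√h₀ − √h)/0.0140 = 2·7.12·(√3.65 − √0.300)/0.0140
  = 14.240 × (1.9105 − 0.54772) / 0.0140 = 1386.1 s.

1390 s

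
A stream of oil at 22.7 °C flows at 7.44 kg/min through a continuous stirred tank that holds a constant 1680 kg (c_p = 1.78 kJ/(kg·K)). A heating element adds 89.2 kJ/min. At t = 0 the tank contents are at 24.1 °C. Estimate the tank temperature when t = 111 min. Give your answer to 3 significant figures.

26.2 °C

Heat balance on the well-mixed liquid: M c_p dT/dt = ṁ c_p (T_in − T) + 89.2.
Rearrange: dT/dt = (T_ss − T)/τ with τ = M/ṁ = 225.81 min and T_ss = T_in + Q̇/(ṁ c_p) = 29.436 °C.
This is linear first-order; T(t) = T_ss + (T₀ − T_ss) e^(−t/τ).
T(111) = 29.436 + (-5.3355)·e^(−111/225.81) = 29.436 + (-5.3355)·0.61166 = 26.172 °C.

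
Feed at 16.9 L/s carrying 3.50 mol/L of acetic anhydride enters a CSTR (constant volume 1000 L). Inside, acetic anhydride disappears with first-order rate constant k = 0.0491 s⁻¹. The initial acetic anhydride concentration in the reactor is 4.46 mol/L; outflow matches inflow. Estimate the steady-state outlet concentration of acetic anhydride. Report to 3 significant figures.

Accumulation = in − out − consumed: V dC/dt = Q C_in − Q C − k V C.
Steady state (dC/dt = 0): C_ss = Q C_in/(Q + kV) = C_in/(1 + kV/Q).
C_ss = 16.9·3.50/(16.9 + 0.0491·1000) = 59.150/66.000 = 0.89621 mol/L.

0.896 mol/L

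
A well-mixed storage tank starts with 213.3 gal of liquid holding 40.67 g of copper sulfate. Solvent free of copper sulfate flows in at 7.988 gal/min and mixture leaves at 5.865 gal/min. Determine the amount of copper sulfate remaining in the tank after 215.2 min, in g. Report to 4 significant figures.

1.721 g

Let m(t) be the amount of copper sulfate. Volume: V(t) = V₀ + (Q_in − Q_out) t = 213.3 + 2.12300 t; V(215.2) = 670.170 gal.
No copper sulfate enters, so dm/dt = −Q_out · (m/V).
dm/m = −Q_out dt/(V₀ + 2.12300 t); integrating gives ln(m/m₀) = −(Q_out/(Q_in−Q_out)) ln(V/V₀).
m = m₀ (V₀/V)^(Q_out/(Q_in−Q_out)) = 40.67 × (213.3/670.170)^(2.76260) = 1.72078 g.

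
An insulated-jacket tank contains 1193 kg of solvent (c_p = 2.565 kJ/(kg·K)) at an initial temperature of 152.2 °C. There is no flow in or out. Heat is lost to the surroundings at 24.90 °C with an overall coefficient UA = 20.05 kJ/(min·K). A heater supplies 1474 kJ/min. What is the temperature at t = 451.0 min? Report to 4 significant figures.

101.2 °C

M c_p dT/dt = −UA(T − T_amb) + Q̇.
dT/dt = (T_ss − T)/τ with T_ss = T_amb + Q̇/UA = 24.90 + 1474/20.05 = 98.4162 °C, τ = M c_p/UA = 1193·2.565/20.05 = 152.621 min.
T approaches T_ss exponentially: T(t) = T_ss + (T₀ − T_ss) e^(−t/τ).
T(451.0) = 98.4162 + (53.7838)·0.0520767 = 101.217 °C.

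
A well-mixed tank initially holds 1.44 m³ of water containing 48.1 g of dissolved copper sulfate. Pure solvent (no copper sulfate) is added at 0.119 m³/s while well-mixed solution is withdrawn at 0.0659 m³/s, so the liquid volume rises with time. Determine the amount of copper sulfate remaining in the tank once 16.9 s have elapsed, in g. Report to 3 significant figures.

26.4 g

Let m(t) be the amount of copper sulfate. Volume: V(t) = V₀ + (Q_in − Q_out) t = 1.44 + 0.053100 t; V(16.9) = 2.3374 m³.
No copper sulfate enters, so dm/dt = −Q_out · (m/V).
dm/m = −Q_out dt/(V₀ + 0.053100 t); integrating gives ln(m/m₀) = −(Q_out/(Q_in−Q_out)) ln(V/V₀).
m = m₀ (V₀/V)^(Q_out/(Q_in−Q_out)) = 48.1 × (1.44/2.3374)^(1.2411) = 26.367 g.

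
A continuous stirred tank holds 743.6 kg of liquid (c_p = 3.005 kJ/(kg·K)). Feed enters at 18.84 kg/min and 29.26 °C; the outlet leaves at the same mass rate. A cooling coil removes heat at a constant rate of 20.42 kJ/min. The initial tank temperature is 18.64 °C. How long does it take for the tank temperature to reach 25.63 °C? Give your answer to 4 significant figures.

45.14 min

Unsteady energy balance on the tank contents: M c_p dT/dt = ṁ c_p (T_in − T) − 20.42.
τ = M/ṁ = 39.4692 min; T_ss = T_in − Q̇/(ṁ c_p) = 28.8993 °C.
T(t) = T_ss + (T₀ − T_ss) e^(−t/τ). Set T = 25.63:
e^(−t/τ) = (25.63 − 28.8993)/(18.64 − 28.8993) = 0.318668
t = −39.4692 · ln(0.318668) = 45.1372 min.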